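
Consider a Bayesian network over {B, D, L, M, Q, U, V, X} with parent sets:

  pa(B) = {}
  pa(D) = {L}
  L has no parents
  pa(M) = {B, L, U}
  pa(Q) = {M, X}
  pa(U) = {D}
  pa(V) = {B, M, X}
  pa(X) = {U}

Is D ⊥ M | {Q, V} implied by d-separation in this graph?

We examine all 5 paths between D and M:
Path 1: D → U → X → V ← M
  U is a chain and U is not conditioned on; X is a chain and X is not conditioned on; V is a collider and V is conditioned on, which opens it — no node blocks this path, so it is active.
Path 2: D → U → X → V ← B → M
  U is a chain and U is not conditioned on; X is a chain and X is not conditioned on; V is a collider and V is conditioned on, which opens it; B is a fork and B is not conditioned on — no node blocks this path, so it is active.
Path 3: D → U → X → Q ← M
  U is a chain and U is not conditioned on; X is a chain and X is not conditioned on; Q is a collider and Q is conditioned on, which opens it — no node blocks this path, so it is active.
Path 4: D → U → M
  U is a chain and U is not conditioned on — no node blocks this path, so it is active.
Path 5: D ← L → M
  L is a fork and L is not conditioned on — no node blocks this path, so it is active.
At least one path is unblocked, so d-separation fails.

No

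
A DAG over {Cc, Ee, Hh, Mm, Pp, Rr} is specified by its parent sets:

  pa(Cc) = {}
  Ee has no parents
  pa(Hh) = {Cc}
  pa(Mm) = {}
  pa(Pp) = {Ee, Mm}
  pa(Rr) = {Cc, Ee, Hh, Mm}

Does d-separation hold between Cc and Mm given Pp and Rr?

We examine all 4 paths between Cc and Mm:
  1. Cc → Hh → Rr ← Ee → Pp ← Mm — Hh:chain[open]; Rr:collider[open]; Ee:fork[open]; Pp:collider[open] ⇒ active
  2. Cc → Hh → Rr ← Mm — Hh:chain[open]; Rr:collider[open] ⇒ active
  3. Cc → Rr ← Ee → Pp ← Mm — Rr:collider[open]; Ee:fork[open]; Pp:collider[open] ⇒ active
  4. Cc → Rr ← Mm — Rr:collider[open] ⇒ active
Because an active path exists, Cc and Mm are not d-separated.

No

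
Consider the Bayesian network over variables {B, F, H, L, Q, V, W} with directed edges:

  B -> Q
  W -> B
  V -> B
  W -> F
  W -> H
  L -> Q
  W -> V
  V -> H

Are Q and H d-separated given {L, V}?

No

Enumerating the 4 paths from Q to H and testing each for blocking by {L, V}:
Path 1: Q ← B ← W → H
  B is a chain and B is not conditioned on; W is a fork and W is not conditioned on — no node blocks this path, so it is active.
Path 2: Q ← B ← W → V → H
  V is a chain here and V is conditioned on, so the path is blocked at V.
Path 3: Q ← B ← V ← W → H
  V is a chain here and V is conditioned on, so the path is blocked at V.
Path 4: Q ← B ← V → H
  V is a fork here and V is conditioned on, so the path is blocked at V.
Since the path Q ← B ← W → H is active, Q and H are not d-separated given {L, V}.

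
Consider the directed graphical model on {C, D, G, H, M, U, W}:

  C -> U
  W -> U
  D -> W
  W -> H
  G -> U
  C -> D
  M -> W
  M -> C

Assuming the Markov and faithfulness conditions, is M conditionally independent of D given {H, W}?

No — M and D are not d-separated given {H, W}.

There are 4 undirected paths between M and D; checking each against the conditioning set {H, W}:
  1. M → W → U ← C → D — W:chain[blocks]; U:collider[blocks]; C:fork[open] ⇒ blocked
  2. M → W ← D — W:collider[open] ⇒ active
  3. M → C → U ← W ← D — C:chain[open]; U:collider[blocks]; W:chain[blocks] ⇒ blocked
  4. M → C → D — C:chain[open] ⇒ active
Because an active path exists, M and D are not d-separated.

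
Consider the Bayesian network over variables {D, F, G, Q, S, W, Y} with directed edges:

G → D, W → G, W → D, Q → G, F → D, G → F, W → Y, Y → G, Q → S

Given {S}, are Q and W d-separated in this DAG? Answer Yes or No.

Yes

Enumerating the 4 paths from Q to W and testing each for blocking by {S}:
Path 1: Q → G → F → D ← W
  D is a collider here and neither D nor any of its descendants is conditioned on, so the collider stays closed — the path is blocked at D.
Path 2: Q → G ← W
  G is a collider here and neither G nor any of its descendants is conditioned on, so the collider stays closed — the path is blocked at G.
Path 3: Q → G ← Y ← W
  G is a collider here and neither G nor any of its descendants is conditioned on, so the collider stays closed — the path is blocked at G.
Path 4: Q → G → D ← W
  D is a collider here and neither D nor any of its descendants is conditioned on, so the collider stays closed — the path is blocked at D.
Since every path is blocked, d-separation holds.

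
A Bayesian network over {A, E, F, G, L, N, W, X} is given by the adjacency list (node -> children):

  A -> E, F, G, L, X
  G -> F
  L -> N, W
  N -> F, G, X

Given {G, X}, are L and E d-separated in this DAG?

No

There are 6 undirected paths between L and E; checking each against the conditioning set {G, X}:
  1. L → N → X ← A → E — N:chain[open]; X:collider[open]; A:fork[open] ⇒ active
  2. L → N → G → F ← A → E — N:chain[open]; G:chain[blocks]; F:collider[blocks]; A:fork[open] ⇒ blocked
  3. L → N → G ← A → E — N:chain[open]; G:collider[open]; A:fork[open] ⇒ active
  4. L → N → F ← G ← A → E — N:chain[open]; F:collider[blocks]; G:chain[blocks]; A:fork[open] ⇒ blocked
  5. L → N → F ← A → E — N:chain[open]; F:collider[blocks]; A:fork[open] ⇒ blocked
  6. L ← A → E — A:fork[open] ⇒ active
Because an active path exists, L and E are not d-separated.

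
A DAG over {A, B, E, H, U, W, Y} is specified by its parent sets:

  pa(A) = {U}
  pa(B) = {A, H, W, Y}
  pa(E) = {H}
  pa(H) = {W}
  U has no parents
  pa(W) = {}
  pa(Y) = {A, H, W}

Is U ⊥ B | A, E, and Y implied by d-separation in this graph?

6 paths connect U and B; each must be blocked for d-separation to hold:
  1. U → A → B — A:chain[blocks] ⇒ blocked
  2. U → A → Y → B — A:chain[blocks]; Y:chain[blocks] ⇒ blocked
  3. U → A → Y ← W → B — A:chain[blocks]; Y:collider[open]; W:fork[open] ⇒ blocked
  4. U → A → Y ← W → H → B — A:chain[blocks]; Y:collider[open]; W:fork[open]; H:chain[open] ⇒ blocked
  5. U → A → Y ← H → B — A:chain[blocks]; Y:collider[open]; H:fork[open] ⇒ blocked
  6. U → A → Y ← H ← W → B — A:chain[blocks]; Y:collider[open]; H:chain[open]; W:fork[open] ⇒ blocked
Since every path is blocked, d-separation holds.

Yes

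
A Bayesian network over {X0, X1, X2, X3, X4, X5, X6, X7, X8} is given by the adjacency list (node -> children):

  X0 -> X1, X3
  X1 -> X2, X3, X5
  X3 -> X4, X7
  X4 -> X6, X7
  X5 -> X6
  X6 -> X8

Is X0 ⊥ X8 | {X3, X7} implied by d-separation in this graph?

We examine all 6 paths between X0 and X8:
  1. X0 → X3 → X4 → X6 → X8 — X3:chain[blocks]; X4:chain[open]; X6:chain[open] ⇒ blocked
  2. X0 → X3 → X7 ← X4 → X6 → X8 — X3:chain[blocks]; X7:collider[open]; X4:fork[open]; X6:chain[open] ⇒ blocked
  3. X0 → X3 ← X1 → X5 → X6 → X8 — X3:collider[open]; X1:fork[open]; X5:chain[open]; X6:chain[open] ⇒ active
  4. X0 → X1 → X5 → X6 → X8 — X1:chain[open]; X5:chain[open]; X6:chain[open] ⇒ active
  5. X0 → X1 → X3 → X4 → X6 → X8 — X1:chain[open]; X3:chain[blocks]; X4:chain[open]; X6:chain[open] ⇒ blocked
  6. X0 → X1 → X3 → X7 ← X4 → X6 → X8 — X1:chain[open]; X3:chain[blocks]; X7:collider[open]; X4:fork[open]; X6:chain[open] ⇒ blocked
Because an active path exists, X0 and X8 are not d-separated.

No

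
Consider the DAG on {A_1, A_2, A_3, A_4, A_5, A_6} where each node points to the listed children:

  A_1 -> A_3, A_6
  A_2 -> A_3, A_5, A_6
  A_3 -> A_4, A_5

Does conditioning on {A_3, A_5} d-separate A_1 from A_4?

There are 3 undirected paths between A_1 and A_4; checking each against the conditioning set {A_3, A_5}:
Path 1: A_1 → A_6 ← A_2 → A_5 ← A_3 → A_4
  A_6 is a collider here and neither A_6 nor any of its descendants is conditioned on, so the collider stays closed — the path is blocked at A_6.
Path 2: A_1 → A_6 ← A_2 → A_3 → A_4
  A_6 is a collider here and neither A_6 nor any of its descendants is conditioned on, so the collider stays closed — the path is blocked at A_6.
Path 3: A_1 → A_3 → A_4
  A_3 is a chain here and A_3 is conditioned on, so the path is blocked at A_3.
Since every path is blocked, d-separation holds.

Yes — A_1 and A_4 are d-separated given {A_3, A_5}.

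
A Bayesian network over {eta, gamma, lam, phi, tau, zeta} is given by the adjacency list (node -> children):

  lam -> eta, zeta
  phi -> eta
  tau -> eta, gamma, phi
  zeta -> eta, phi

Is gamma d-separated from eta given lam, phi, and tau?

4 paths connect gamma and eta; each must be blocked for d-separation to hold:
  1. gamma ← tau → phi ← zeta ← lam → eta — tau:fork[blocks]; phi:collider[open]; zeta:chain[open]; lam:fork[blocks] ⇒ blocked
  2. gamma ← tau → phi ← zeta → eta — tau:fork[blocks]; phi:collider[open]; zeta:fork[open] ⇒ blocked
  3. gamma ← tau → phi → eta — tau:fork[blocks]; phi:chain[blocks] ⇒ blocked
  4. gamma ← tau → eta — tau:fork[blocks] ⇒ blocked
All paths are blocked; gamma ⊥ eta | {lam, phi, tau} holds.

Yes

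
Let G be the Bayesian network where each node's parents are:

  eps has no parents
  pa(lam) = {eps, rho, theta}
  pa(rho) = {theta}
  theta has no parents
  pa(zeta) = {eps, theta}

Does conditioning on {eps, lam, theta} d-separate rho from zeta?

Yes

We examine all 4 paths between rho and zeta:
Path 1: rho ← theta → lam ← eps → zeta
  theta is a fork here and theta is conditioned on, so the path is blocked at theta.
Path 2: rho ← theta → zeta
  theta is a fork here and theta is conditioned on, so the path is blocked at theta.
Path 3: rho → lam ← theta → zeta
  theta is a fork here and theta is conditioned on, so the path is blocked at theta.
Path 4: rho → lam ← eps → zeta
  eps is a fork here and eps is conditioned on, so the path is blocked at eps.
Every path is blocked, so rho and zeta are d-separated given {eps, lam, theta}.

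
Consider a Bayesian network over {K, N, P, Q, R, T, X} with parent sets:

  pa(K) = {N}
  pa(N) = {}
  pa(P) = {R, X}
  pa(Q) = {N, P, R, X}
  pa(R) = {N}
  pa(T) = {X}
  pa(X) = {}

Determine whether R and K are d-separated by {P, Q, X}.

There are 4 undirected paths between R and K; checking each against the conditioning set {P, Q, X}:
Path 1: R → P ← X → Q ← N → K
  X is a fork here and X is conditioned on, so the path is blocked at X.
Path 2: R → P → Q ← N → K
  P is a chain here and P is conditioned on, so the path is blocked at P.
Path 3: R ← N → K
  N is a fork and N is not conditioned on — no node blocks this path, so it is active.
Path 4: R → Q ← N → K
  Q is a collider and Q is conditioned on, which opens it; N is a fork and N is not conditioned on — no node blocks this path, so it is active.
Since the path R ← N → K is active, R and K are not d-separated given {P, Q, X}.

No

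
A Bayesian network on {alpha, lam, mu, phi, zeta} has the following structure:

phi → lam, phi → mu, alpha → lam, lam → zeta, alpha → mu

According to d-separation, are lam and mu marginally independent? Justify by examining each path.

There are 2 undirected paths between lam and mu; checking each against the conditioning set ∅:
Path 1: lam ← phi → mu
  phi is a fork and phi is not conditioned on — no node blocks this path, so it is active.
Path 2: lam ← alpha → mu
  alpha is a fork and alpha is not conditioned on — no node blocks this path, so it is active.
Because an active path exists, lam and mu are not d-separated.

No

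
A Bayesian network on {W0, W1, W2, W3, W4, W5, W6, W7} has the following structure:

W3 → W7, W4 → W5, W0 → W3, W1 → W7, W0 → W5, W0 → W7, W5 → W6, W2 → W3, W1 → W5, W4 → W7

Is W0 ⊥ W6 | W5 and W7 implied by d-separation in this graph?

Yes

Enumerating the 5 paths from W0 to W6 and testing each for blocking by {W5, W7}:
  1. W0 → W5 → W6 — W5:chain[blocks] ⇒ blocked
  2. W0 → W3 → W7 ← W1 → W5 → W6 — W3:chain[open]; W7:collider[open]; W1:fork[open]; W5:chain[blocks] ⇒ blocked
  3. W0 → W3 → W7 ← W4 → W5 → W6 — W3:chain[open]; W7:collider[open]; W4:fork[open]; W5:chain[blocks] ⇒ blocked
  4. W0 → W7 ← W1 → W5 → W6 — W7:collider[open]; W1:fork[open]; W5:chain[blocks] ⇒ blocked
  5. W0 → W7 ← W4 → W5 → W6 — W7:collider[open]; W4:fork[open]; W5:chain[blocks] ⇒ blocked
Since every path is blocked, d-separation holds.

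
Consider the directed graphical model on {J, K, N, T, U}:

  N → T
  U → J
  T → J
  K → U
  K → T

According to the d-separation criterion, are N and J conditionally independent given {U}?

2 paths connect N and J; each must be blocked for d-separation to hold:
  1. N → T ← K → U → J — T:collider[blocks]; K:fork[open]; U:chain[blocks] ⇒ blocked
  2. N → T → J — T:chain[open] ⇒ active
At least one path is unblocked, so d-separation fails.

No — N and J are not d-separated given {U}.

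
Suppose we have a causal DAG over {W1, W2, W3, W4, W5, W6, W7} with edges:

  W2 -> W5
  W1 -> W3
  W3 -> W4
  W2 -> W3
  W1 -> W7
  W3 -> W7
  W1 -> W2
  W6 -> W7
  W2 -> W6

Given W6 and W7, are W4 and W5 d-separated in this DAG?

We examine all 5 paths between W4 and W5:
  1. W4 ← W3 ← W2 → W5 — W3:chain[open]; W2:fork[open] ⇒ active
  2. W4 ← W3 ← W1 → W2 → W5 — W3:chain[open]; W1:fork[open]; W2:chain[open] ⇒ active
  3. W4 ← W3 ← W1 → W7 ← W6 ← W2 → W5 — W3:chain[open]; W1:fork[open]; W7:collider[open]; W6:chain[blocks]; W2:fork[open] ⇒ blocked
  4. W4 ← W3 → W7 ← W6 ← W2 → W5 — W3:fork[open]; W7:collider[open]; W6:chain[blocks]; W2:fork[open] ⇒ blocked
  5. W4 ← W3 → W7 ← W1 → W2 → W5 — W3:fork[open]; W7:collider[open]; W1:fork[open]; W2:chain[open] ⇒ active
Since the path W4 ← W3 ← W2 → W5 is active, W4 and W5 are not d-separated given {W6, W7}.

No — W4 and W5 are not d-separated given {W6, W7}.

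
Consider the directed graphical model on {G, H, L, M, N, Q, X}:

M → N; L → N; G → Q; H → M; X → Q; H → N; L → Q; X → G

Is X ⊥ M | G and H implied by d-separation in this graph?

Enumerating the 4 paths from X to M and testing each for blocking by {G, H}:
  1. X → Q ← L → N ← M — Q:collider[blocks]; L:fork[open]; N:collider[blocks] ⇒ blocked
  2. X → Q ← L → N ← H → M — Q:collider[blocks]; L:fork[open]; N:collider[blocks]; H:fork[blocks] ⇒ blocked
  3. X → G → Q ← L → N ← M — G:chain[blocks]; Q:collider[blocks]; L:fork[open]; N:collider[blocks] ⇒ blocked
  4. X → G → Q ← L → N ← H → M — G:chain[blocks]; Q:collider[blocks]; L:fork[open]; N:collider[blocks]; H:fork[blocks] ⇒ blocked
Since every path is blocked, d-separation holds.

Yes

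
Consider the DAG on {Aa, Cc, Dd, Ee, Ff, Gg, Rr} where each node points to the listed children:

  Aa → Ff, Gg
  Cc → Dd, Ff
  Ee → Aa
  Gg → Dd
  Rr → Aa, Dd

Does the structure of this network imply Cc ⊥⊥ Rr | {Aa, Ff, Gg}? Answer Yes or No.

There are 4 undirected paths between Cc and Rr; checking each against the conditioning set {Aa, Ff, Gg}:
  1. Cc → Dd ← Rr — Dd:collider[blocks] ⇒ blocked
  2. Cc → Dd ← Gg ← Aa ← Rr — Dd:collider[blocks]; Gg:chain[blocks]; Aa:chain[blocks] ⇒ blocked
  3. Cc → Ff ← Aa ← Rr — Ff:collider[open]; Aa:chain[blocks] ⇒ blocked
  4. Cc → Ff ← Aa → Gg → Dd ← Rr — Ff:collider[open]; Aa:fork[blocks]; Gg:chain[blocks]; Dd:collider[blocks] ⇒ blocked
Since every path is blocked, d-separation holds.

Yes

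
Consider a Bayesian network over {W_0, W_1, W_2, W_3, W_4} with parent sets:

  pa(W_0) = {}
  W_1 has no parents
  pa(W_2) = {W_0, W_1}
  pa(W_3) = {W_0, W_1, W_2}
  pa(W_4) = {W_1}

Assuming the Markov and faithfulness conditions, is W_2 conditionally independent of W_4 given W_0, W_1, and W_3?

Enumerating the 3 paths from W_2 to W_4 and testing each for blocking by {W_0, W_1, W_3}:
Path 1: W_2 ← W_0 → W_3 ← W_1 → W_4
  W_0 is a fork here and W_0 is conditioned on, so the path is blocked at W_0.
Path 2: W_2 → W_3 ← W_1 → W_4
  W_1 is a fork here and W_1 is conditioned on, so the path is blocked at W_1.
Path 3: W_2 ← W_1 → W_4
  W_1 is a fork here and W_1 is conditioned on, so the path is blocked at W_1.
Every path is blocked, so W_2 and W_4 are d-separated given {W_0, W_1, W_3}.

Yes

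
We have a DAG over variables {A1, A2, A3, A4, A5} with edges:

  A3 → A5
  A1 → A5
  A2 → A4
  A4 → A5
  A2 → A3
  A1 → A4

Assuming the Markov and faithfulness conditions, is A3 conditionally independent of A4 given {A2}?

Yes

We examine all 3 paths between A3 and A4:
  1. A3 ← A2 → A4 — A2:fork[blocks] ⇒ blocked
  2. A3 → A5 ← A1 → A4 — A5:collider[blocks]; A1:fork[open] ⇒ blocked
  3. A3 → A5 ← A4 — A5:collider[blocks] ⇒ blocked
Since every path is blocked, d-separation holds.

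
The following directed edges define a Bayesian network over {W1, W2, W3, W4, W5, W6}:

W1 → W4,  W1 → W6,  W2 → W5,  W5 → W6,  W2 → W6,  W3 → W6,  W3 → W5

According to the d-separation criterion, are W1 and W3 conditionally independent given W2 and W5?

3 paths connect W1 and W3; each must be blocked for d-separation to hold:
  1. W1 → W6 ← W5 ← W3 — W6:collider[blocks]; W5:chain[blocks] ⇒ blocked
  2. W1 → W6 ← W3 — W6:collider[blocks] ⇒ blocked
  3. W1 → W6 ← W2 → W5 ← W3 — W6:collider[blocks]; W2:fork[blocks]; W5:collider[open] ⇒ blocked
All paths are blocked; W1 ⊥ W3 | {W2, W5} holds.

Yes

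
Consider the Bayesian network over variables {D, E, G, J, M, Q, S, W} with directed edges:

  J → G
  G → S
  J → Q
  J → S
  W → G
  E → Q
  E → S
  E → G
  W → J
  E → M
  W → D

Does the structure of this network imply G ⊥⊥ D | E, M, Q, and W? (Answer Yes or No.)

6 paths connect G and D; each must be blocked for d-separation to hold:
  1. G ← E → Q ← J ← W → D — E:fork[blocks]; Q:collider[open]; J:chain[open]; W:fork[blocks] ⇒ blocked
  2. G ← E → S ← J ← W → D — E:fork[blocks]; S:collider[blocks]; J:chain[open]; W:fork[blocks] ⇒ blocked
  3. G → S ← E → Q ← J ← W → D — S:collider[blocks]; E:fork[blocks]; Q:collider[open]; J:chain[open]; W:fork[blocks] ⇒ blocked
  4. G → S ← J ← W → D — S:collider[blocks]; J:chain[open]; W:fork[blocks] ⇒ blocked
  5. G ← J ← W → D — J:chain[open]; W:fork[blocks] ⇒ blocked
  6. G ← W → D — W:fork[blocks] ⇒ blocked
Since every path is blocked, d-separation holds.

Yes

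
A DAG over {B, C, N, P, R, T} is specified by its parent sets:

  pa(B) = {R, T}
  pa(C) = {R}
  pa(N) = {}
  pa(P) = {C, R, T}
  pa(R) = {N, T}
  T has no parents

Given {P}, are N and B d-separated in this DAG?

4 paths connect N and B; each must be blocked for d-separation to hold:
Path 1: N → R → B
  R is a chain and R is not conditioned on — no node blocks this path, so it is active.
Path 2: N → R → C → P ← T → B
  R is a chain and R is not conditioned on; C is a chain and C is not conditioned on; P is a collider and P is conditioned on, which opens it; T is a fork and T is not conditioned on — no node blocks this path, so it is active.
Path 3: N → R ← T → B
  R is a collider and its descendant P is conditioned on, which opens it; T is a fork and T is not conditioned on — no node blocks this path, so it is active.
Path 4: N → R → P ← T → B
  R is a chain and R is not conditioned on; P is a collider and P is conditioned on, which opens it; T is a fork and T is not conditioned on — no node blocks this path, so it is active.
Since the path N → R → B is active, N and B are not d-separated given {P}.

No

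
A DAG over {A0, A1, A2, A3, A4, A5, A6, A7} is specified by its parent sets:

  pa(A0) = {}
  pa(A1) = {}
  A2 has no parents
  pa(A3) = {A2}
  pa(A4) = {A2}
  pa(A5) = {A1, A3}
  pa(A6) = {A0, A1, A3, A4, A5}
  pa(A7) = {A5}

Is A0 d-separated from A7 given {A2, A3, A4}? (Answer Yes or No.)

4 paths connect A0 and A7; each must be blocked for d-separation to hold:
Path 1: A0 → A6 ← A4 ← A2 → A3 → A5 → A7
  A6 is a collider here and neither A6 nor any of its descendants is conditioned on, so the collider stays closed — the path is blocked at A6.
Path 2: A0 → A6 ← A1 → A5 → A7
  A6 is a collider here and neither A6 nor any of its descendants is conditioned on, so the collider stays closed — the path is blocked at A6.
Path 3: A0 → A6 ← A3 → A5 → A7
  A6 is a collider here and neither A6 nor any of its descendants is conditioned on, so the collider stays closed — the path is blocked at A6.
Path 4: A0 → A6 ← A5 → A7
  A6 is a collider here and neither A6 nor any of its descendants is conditioned on, so the collider stays closed — the path is blocked at A6.
Since every path is blocked, d-separation holds.

Yes — A0 and A7 are d-separated given {A2, A3, A4}.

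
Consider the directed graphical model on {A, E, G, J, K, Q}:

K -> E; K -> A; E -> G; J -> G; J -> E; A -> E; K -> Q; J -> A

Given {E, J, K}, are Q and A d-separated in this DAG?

Enumerating the 4 paths from Q to A and testing each for blocking by {E, J, K}:
Path 1: Q ← K → A
  K is a fork here and K is conditioned on, so the path is blocked at K.
Path 2: Q ← K → E ← A
  K is a fork here and K is conditioned on, so the path is blocked at K.
Path 3: Q ← K → E ← J → A
  K is a fork here and K is conditioned on, so the path is blocked at K.
Path 4: Q ← K → E → G ← J → A
  K is a fork here and K is conditioned on, so the path is blocked at K.
Since every path is blocked, d-separation holds.

Yes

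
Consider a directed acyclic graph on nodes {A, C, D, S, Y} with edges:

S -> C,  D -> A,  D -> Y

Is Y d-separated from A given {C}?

The only undirected path from Y to A is:
Path 1: Y ← D → A
  D is a fork and D is not conditioned on — no node blocks this path, so it is active.
Since the path Y ← D → A is active, Y and A are not d-separated given {C}.

No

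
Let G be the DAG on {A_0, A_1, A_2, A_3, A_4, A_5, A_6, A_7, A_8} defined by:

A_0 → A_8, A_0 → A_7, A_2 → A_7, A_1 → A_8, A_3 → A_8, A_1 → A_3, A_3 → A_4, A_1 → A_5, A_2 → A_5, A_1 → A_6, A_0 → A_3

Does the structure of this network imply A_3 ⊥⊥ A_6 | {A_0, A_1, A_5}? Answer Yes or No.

There are 5 undirected paths between A_3 and A_6; checking each against the conditioning set {A_0, A_1, A_5}:
Path 1: A_3 ← A_1 → A_6
  A_1 is a fork here and A_1 is conditioned on, so the path is blocked at A_1.
Path 2: A_3 → A_8 ← A_1 → A_6
  A_8 is a collider here and neither A_8 nor any of its descendants is conditioned on, so the collider stays closed — the path is blocked at A_8.
Path 3: A_3 → A_8 ← A_0 → A_7 ← A_2 → A_5 ← A_1 → A_6
  A_8 is a collider here and neither A_8 nor any of its descendants is conditioned on, so the collider stays closed — the path is blocked at A_8.
Path 4: A_3 ← A_0 → A_8 ← A_1 → A_6
  A_0 is a fork here and A_0 is conditioned on, so the path is blocked at A_0.
Path 5: A_3 ← A_0 → A_7 ← A_2 → A_5 ← A_1 → A_6
  A_0 is a fork here and A_0 is conditioned on, so the path is blocked at A_0.
All paths are blocked; A_3 ⊥ A_6 | {A_0, A_1, A_5} holds.

Yes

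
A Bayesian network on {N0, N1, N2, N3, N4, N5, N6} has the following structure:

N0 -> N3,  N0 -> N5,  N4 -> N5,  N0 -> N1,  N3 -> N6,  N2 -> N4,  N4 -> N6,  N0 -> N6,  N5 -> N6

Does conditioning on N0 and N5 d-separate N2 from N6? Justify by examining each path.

4 paths connect N2 and N6; each must be blocked for d-separation to hold:
Path 1: N2 → N4 → N5 ← N0 → N3 → N6
  N0 is a fork here and N0 is conditioned on, so the path is blocked at N0.
Path 2: N2 → N4 → N5 ← N0 → N6
  N0 is a fork here and N0 is conditioned on, so the path is blocked at N0.
Path 3: N2 → N4 → N5 → N6
  N5 is a chain here and N5 is conditioned on, so the path is blocked at N5.
Path 4: N2 → N4 → N6
  N4 is a chain and N4 is not conditioned on — no node blocks this path, so it is active.
Because an active path exists, N2 and N6 are not d-separated.

No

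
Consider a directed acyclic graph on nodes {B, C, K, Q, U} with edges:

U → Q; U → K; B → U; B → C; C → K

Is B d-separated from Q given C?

Enumerating the 2 paths from B to Q and testing each for blocking by {C}:
  1. B → C → K ← U → Q — C:chain[blocks]; K:collider[blocks]; U:fork[open] ⇒ blocked
  2. B → U → Q — U:chain[open] ⇒ active
Because an active path exists, B and Q are not d-separated.

No — B and Q are not d-separated given {C}.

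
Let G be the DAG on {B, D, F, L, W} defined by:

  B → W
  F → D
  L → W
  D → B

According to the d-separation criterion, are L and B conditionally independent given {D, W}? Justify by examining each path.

Only one path connects L and B:
  1. L → W ← B — W:collider[open] ⇒ active
At least one path is unblocked, so d-separation fails.

No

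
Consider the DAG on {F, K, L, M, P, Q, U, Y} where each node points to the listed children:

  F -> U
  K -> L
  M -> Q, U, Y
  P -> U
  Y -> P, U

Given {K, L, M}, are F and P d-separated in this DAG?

Yes

We examine all 3 paths between F and P:
  1. F → U ← M → Y → P — U:collider[blocks]; M:fork[blocks]; Y:chain[open] ⇒ blocked
  2. F → U ← P — U:collider[blocks] ⇒ blocked
  3. F → U ← Y → P — U:collider[blocks]; Y:fork[open] ⇒ blocked
Every path is blocked, so F and P are d-separated given {K, L, M}.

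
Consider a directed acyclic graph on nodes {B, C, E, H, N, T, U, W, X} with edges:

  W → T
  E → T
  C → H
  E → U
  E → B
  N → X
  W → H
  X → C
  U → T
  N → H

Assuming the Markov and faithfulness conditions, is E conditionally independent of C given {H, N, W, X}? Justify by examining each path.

4 paths connect E and C; each must be blocked for d-separation to hold:
Path 1: E → T ← W → H ← C
  T is a collider here and neither T nor any of its descendants is conditioned on, so the collider stays closed — the path is blocked at T.
Path 2: E → T ← W → H ← N → X → C
  T is a collider here and neither T nor any of its descendants is conditioned on, so the collider stays closed — the path is blocked at T.
Path 3: E → U → T ← W → H ← C
  T is a collider here and neither T nor any of its descendants is conditioned on, so the collider stays closed — the path is blocked at T.
Path 4: E → U → T ← W → H ← N → X → C
  T is a collider here and neither T nor any of its descendants is conditioned on, so the collider stays closed — the path is blocked at T.
All paths are blocked; E ⊥ C | {H, N, W, X} holds.

Yes — E and C are d-separated given {H, N, W, X}.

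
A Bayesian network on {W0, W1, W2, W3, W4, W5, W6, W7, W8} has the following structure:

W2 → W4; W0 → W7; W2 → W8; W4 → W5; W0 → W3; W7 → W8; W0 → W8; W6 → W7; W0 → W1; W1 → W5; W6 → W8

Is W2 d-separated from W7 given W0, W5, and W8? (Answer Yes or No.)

Enumerating the 6 paths from W2 to W7 and testing each for blocking by {W0, W5, W8}:
  1. W2 → W8 ← W0 → W7 — W8:collider[open]; W0:fork[blocks] ⇒ blocked
  2. W2 → W8 ← W6 → W7 — W8:collider[open]; W6:fork[open] ⇒ active
  3. W2 → W8 ← W7 — W8:collider[open] ⇒ active
  4. W2 → W4 → W5 ← W1 ← W0 → W7 — W4:chain[open]; W5:collider[open]; W1:chain[open]; W0:fork[blocks] ⇒ blocked
  5. W2 → W4 → W5 ← W1 ← W0 → W8 ← W6 → W7 — W4:chain[open]; W5:collider[open]; W1:chain[open]; W0:fork[blocks]; W8:collider[open]; W6:fork[open] ⇒ blocked
  6. W2 → W4 → W5 ← W1 ← W0 → W8 ← W7 — W4:chain[open]; W5:collider[open]; W1:chain[open]; W0:fork[blocks]; W8:collider[open] ⇒ blocked
At least one path is unblocked, so d-separation fails.

No — W2 and W7 are not d-separated given {W0, W5, W8}.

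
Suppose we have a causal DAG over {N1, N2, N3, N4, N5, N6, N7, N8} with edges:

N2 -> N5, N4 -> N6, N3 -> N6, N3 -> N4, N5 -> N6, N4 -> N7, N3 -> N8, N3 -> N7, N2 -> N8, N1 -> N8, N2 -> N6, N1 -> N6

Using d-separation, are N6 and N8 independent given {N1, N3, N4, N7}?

No

6 paths connect N6 and N8; each must be blocked for d-separation to hold:
  1. N6 ← N2 → N8 — N2:fork[open] ⇒ active
  2. N6 ← N5 ← N2 → N8 — N5:chain[open]; N2:fork[open] ⇒ active
  3. N6 ← N1 → N8 — N1:fork[blocks] ⇒ blocked
  4. N6 ← N3 → N8 — N3:fork[blocks] ⇒ blocked
  5. N6 ← N4 ← N3 → N8 — N4:chain[blocks]; N3:fork[blocks] ⇒ blocked
  6. N6 ← N4 → N7 ← N3 → N8 — N4:fork[blocks]; N7:collider[open]; N3:fork[blocks] ⇒ blocked
At least one path is unblocked, so d-separation fails.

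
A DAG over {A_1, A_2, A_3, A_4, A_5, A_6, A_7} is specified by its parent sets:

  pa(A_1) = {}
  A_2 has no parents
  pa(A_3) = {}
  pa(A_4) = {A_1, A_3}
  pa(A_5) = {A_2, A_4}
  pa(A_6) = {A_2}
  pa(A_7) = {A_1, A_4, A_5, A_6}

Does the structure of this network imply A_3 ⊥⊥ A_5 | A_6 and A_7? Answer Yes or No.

5 paths connect A_3 and A_5; each must be blocked for d-separation to hold:
Path 1: A_3 → A_4 → A_5
  A_4 is a chain and A_4 is not conditioned on — no node blocks this path, so it is active.
Path 2: A_3 → A_4 ← A_1 → A_7 ← A_5
  A_4 is a collider and its descendant A_7 is conditioned on, which opens it; A_1 is a fork and A_1 is not conditioned on; A_7 is a collider and A_7 is conditioned on, which opens it — no node blocks this path, so it is active.
Path 3: A_3 → A_4 ← A_1 → A_7 ← A_6 ← A_2 → A_5
  A_6 is a chain here and A_6 is conditioned on, so the path is blocked at A_6.
Path 4: A_3 → A_4 → A_7 ← A_5
  A_4 is a chain and A_4 is not conditioned on; A_7 is a collider and A_7 is conditioned on, which opens it — no node blocks this path, so it is active.
Path 5: A_3 → A_4 → A_7 ← A_6 ← A_2 → A_5
  A_6 is a chain here and A_6 is conditioned on, so the path is blocked at A_6.
Since the path A_3 → A_4 → A_5 is active, A_3 and A_5 are not d-separated given {A_6, A_7}.

No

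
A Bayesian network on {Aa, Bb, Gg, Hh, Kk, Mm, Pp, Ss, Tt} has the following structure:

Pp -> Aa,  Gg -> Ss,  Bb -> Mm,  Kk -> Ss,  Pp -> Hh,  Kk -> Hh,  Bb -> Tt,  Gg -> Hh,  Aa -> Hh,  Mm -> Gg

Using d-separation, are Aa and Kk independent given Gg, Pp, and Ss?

Yes

There are 4 undirected paths between Aa and Kk; checking each against the conditioning set {Gg, Pp, Ss}:
  1. Aa ← Pp → Hh ← Gg → Ss ← Kk — Pp:fork[blocks]; Hh:collider[blocks]; Gg:fork[blocks]; Ss:collider[open] ⇒ blocked
  2. Aa ← Pp → Hh ← Kk — Pp:fork[blocks]; Hh:collider[blocks] ⇒ blocked
  3. Aa → Hh ← Gg → Ss ← Kk — Hh:collider[blocks]; Gg:fork[blocks]; Ss:collider[open] ⇒ blocked
  4. Aa → Hh ← Kk — Hh:collider[blocks] ⇒ blocked
All paths are blocked; Aa ⊥ Kk | {Gg, Pp, Ss} holds.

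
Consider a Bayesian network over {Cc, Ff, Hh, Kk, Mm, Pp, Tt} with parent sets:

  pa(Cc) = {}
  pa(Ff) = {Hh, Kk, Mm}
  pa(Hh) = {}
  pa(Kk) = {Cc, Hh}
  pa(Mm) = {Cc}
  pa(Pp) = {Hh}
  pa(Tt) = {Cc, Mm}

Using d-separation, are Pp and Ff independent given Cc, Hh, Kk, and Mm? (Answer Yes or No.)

Yes

There are 4 undirected paths between Pp and Ff; checking each against the conditioning set {Cc, Hh, Kk, Mm}:
  1. Pp ← Hh → Kk ← Cc → Tt ← Mm → Ff — Hh:fork[blocks]; Kk:collider[open]; Cc:fork[blocks]; Tt:collider[blocks]; Mm:fork[blocks] ⇒ blocked
  2. Pp ← Hh → Kk ← Cc → Mm → Ff — Hh:fork[blocks]; Kk:collider[open]; Cc:fork[blocks]; Mm:chain[blocks] ⇒ blocked
  3. Pp ← Hh → Kk → Ff — Hh:fork[blocks]; Kk:chain[blocks] ⇒ blocked
  4. Pp ← Hh → Ff — Hh:fork[blocks] ⇒ blocked
Every path is blocked, so Pp and Ff are d-separated given {Cc, Hh, Kk, Mm}.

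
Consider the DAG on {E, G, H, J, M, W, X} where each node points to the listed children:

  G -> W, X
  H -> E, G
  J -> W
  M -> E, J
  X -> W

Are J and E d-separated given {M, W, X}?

3 paths connect J and E; each must be blocked for d-separation to hold:
Path 1: J → W ← X ← G ← H → E
  X is a chain here and X is conditioned on, so the path is blocked at X.
Path 2: J → W ← G ← H → E
  W is a collider and W is conditioned on, which opens it; G is a chain and G is not conditioned on; H is a fork and H is not conditioned on — no node blocks this path, so it is active.
Path 3: J ← M → E
  M is a fork here and M is conditioned on, so the path is blocked at M.
Since the path J → W ← G ← H → E is active, J and E are not d-separated given {M, W, X}.

No — J and E are not d-separated given {M, W, X}.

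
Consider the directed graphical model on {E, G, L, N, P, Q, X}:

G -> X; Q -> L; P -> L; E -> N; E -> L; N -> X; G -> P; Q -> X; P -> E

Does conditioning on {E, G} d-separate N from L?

We examine all 6 paths between N and L:
  1. N → X ← Q → L — X:collider[blocks]; Q:fork[open] ⇒ blocked
  2. N → X ← G → P → L — X:collider[blocks]; G:fork[blocks]; P:chain[open] ⇒ blocked
  3. N → X ← G → P → E → L — X:collider[blocks]; G:fork[blocks]; P:chain[open]; E:chain[blocks] ⇒ blocked
  4. N ← E ← P → L — E:chain[blocks]; P:fork[open] ⇒ blocked
  5. N ← E ← P ← G → X ← Q → L — E:chain[blocks]; P:chain[open]; G:fork[blocks]; X:collider[blocks]; Q:fork[open] ⇒ blocked
  6. N ← E → L — E:fork[blocks] ⇒ blocked
Every path is blocked, so N and L are d-separated given {E, G}.

Yes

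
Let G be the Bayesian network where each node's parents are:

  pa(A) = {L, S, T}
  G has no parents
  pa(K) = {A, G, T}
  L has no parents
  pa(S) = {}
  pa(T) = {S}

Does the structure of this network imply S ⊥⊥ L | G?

Yes

Enumerating the 3 paths from S to L and testing each for blocking by {G}:
Path 1: S → A ← L
  A is a collider here and neither A nor any of its descendants is conditioned on, so the collider stays closed — the path is blocked at A.
Path 2: S → T → A ← L
  A is a collider here and neither A nor any of its descendants is conditioned on, so the collider stays closed — the path is blocked at A.
Path 3: S → T → K ← A ← L
  K is a collider here and neither K nor any of its descendants is conditioned on, so the collider stays closed — the path is blocked at K.
All paths are blocked; S ⊥ L | {G} holds.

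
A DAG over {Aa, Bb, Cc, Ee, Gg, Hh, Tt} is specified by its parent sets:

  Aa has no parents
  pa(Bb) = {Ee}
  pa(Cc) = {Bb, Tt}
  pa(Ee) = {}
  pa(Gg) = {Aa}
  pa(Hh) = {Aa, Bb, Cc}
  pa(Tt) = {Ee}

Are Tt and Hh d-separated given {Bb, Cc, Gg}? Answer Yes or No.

Yes

We examine all 4 paths between Tt and Hh:
Path 1: Tt ← Ee → Bb → Hh
  Bb is a chain here and Bb is conditioned on, so the path is blocked at Bb.
Path 2: Tt ← Ee → Bb → Cc → Hh
  Bb is a chain here and Bb is conditioned on, so the path is blocked at Bb.
Path 3: Tt → Cc ← Bb → Hh
  Bb is a fork here and Bb is conditioned on, so the path is blocked at Bb.
Path 4: Tt → Cc → Hh
  Cc is a chain here and Cc is conditioned on, so the path is blocked at Cc.
All paths are blocked; Tt ⊥ Hh | {Bb, Cc, Gg} holds.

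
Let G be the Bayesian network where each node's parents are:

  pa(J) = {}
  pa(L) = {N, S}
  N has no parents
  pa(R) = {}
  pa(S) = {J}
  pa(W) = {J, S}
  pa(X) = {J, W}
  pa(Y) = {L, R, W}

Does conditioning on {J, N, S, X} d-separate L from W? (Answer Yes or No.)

Yes — L and W are d-separated given {J, N, S, X}.

We examine all 4 paths between L and W:
Path 1: L ← S → W
  S is a fork here and S is conditioned on, so the path is blocked at S.
Path 2: L ← S ← J → X ← W
  S is a chain here and S is conditioned on, so the path is blocked at S.
Path 3: L ← S ← J → W
  S is a chain here and S is conditioned on, so the path is blocked at S.
Path 4: L → Y ← W
  Y is a collider here and neither Y nor any of its descendants is conditioned on, so the collider stays closed — the path is blocked at Y.
Since every path is blocked, d-separation holds.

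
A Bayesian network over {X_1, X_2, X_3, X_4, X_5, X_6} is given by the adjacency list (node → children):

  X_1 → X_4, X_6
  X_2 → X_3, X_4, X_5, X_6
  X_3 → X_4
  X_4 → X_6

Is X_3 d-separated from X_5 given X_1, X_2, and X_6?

Yes — X_3 and X_5 are d-separated given {X_1, X_2, X_6}.

There are 4 undirected paths between X_3 and X_5; checking each against the conditioning set {X_1, X_2, X_6}:
Path 1: X_3 → X_4 ← X_1 → X_6 ← X_2 → X_5
  X_1 is a fork here and X_1 is conditioned on, so the path is blocked at X_1.
Path 2: X_3 → X_4 → X_6 ← X_2 → X_5
  X_2 is a fork here and X_2 is conditioned on, so the path is blocked at X_2.
Path 3: X_3 → X_4 ← X_2 → X_5
  X_2 is a fork here and X_2 is conditioned on, so the path is blocked at X_2.
Path 4: X_3 ← X_2 → X_5
  X_2 is a fork here and X_2 is conditioned on, so the path is blocked at X_2.
All paths are blocked; X_3 ⊥ X_5 | {X_1, X_2, X_6} holds.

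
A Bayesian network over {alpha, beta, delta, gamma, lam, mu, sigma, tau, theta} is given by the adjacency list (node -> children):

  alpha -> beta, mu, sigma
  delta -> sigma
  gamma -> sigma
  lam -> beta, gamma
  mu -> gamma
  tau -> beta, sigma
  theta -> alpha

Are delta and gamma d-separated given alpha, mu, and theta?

Yes — delta and gamma are d-separated given {alpha, mu, theta}.

Enumerating the 5 paths from delta to gamma and testing each for blocking by {alpha, mu, theta}:
Path 1: delta → sigma ← alpha → mu → gamma
  sigma is a collider here and neither sigma nor any of its descendants is conditioned on, so the collider stays closed — the path is blocked at sigma.
Path 2: delta → sigma ← alpha → beta ← lam → gamma
  sigma is a collider here and neither sigma nor any of its descendants is conditioned on, so the collider stays closed — the path is blocked at sigma.
Path 3: delta → sigma ← tau → beta ← lam → gamma
  sigma is a collider here and neither sigma nor any of its descendants is conditioned on, so the collider stays closed — the path is blocked at sigma.
Path 4: delta → sigma ← tau → beta ← alpha → mu → gamma
  sigma is a collider here and neither sigma nor any of its descendants is conditioned on, so the collider stays closed — the path is blocked at sigma.
Path 5: delta → sigma ← gamma
  sigma is a collider here and neither sigma nor any of its descendants is conditioned on, so the collider stays closed — the path is blocked at sigma.
Every path is blocked, so delta and gamma are d-separated given {alpha, mu, theta}.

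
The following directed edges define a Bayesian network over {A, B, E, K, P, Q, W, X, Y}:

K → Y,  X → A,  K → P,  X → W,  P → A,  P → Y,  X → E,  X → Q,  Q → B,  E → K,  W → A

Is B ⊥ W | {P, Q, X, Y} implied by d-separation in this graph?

There are 4 undirected paths between B and W; checking each against the conditioning set {P, Q, X, Y}:
Path 1: B ← Q ← X → E → K → Y ← P → A ← W
  Q is a chain here and Q is conditioned on, so the path is blocked at Q.
Path 2: B ← Q ← X → E → K → P → A ← W
  Q is a chain here and Q is conditioned on, so the path is blocked at Q.
Path 3: B ← Q ← X → A ← W
  Q is a chain here and Q is conditioned on, so the path is blocked at Q.
Path 4: B ← Q ← X → W
  Q is a chain here and Q is conditioned on, so the path is blocked at Q.
All paths are blocked; B ⊥ W | {P, Q, X, Y} holds.

Yes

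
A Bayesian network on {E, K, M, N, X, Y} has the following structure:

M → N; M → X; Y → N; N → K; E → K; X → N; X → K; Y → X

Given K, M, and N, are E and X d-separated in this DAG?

No

We examine all 4 paths between E and X:
Path 1: E → K ← X
  K is a collider and K is conditioned on, which opens it — no node blocks this path, so it is active.
Path 2: E → K ← N ← Y → X
  N is a chain here and N is conditioned on, so the path is blocked at N.
Path 3: E → K ← N ← X
  N is a chain here and N is conditioned on, so the path is blocked at N.
Path 4: E → K ← N ← M → X
  N is a chain here and N is conditioned on, so the path is blocked at N.
At least one path is unblocked, so d-separation fails.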